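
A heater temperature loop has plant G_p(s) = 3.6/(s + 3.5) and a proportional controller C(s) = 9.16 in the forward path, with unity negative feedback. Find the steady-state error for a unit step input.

The loop is type 0. Static position error constant K_pos = C(0)·G_p(0) = 9.16·1.029 = 9.422.
Steady-state error to a unit step: e_ss = 1/(1+K_pos) = 1/10.42 = 0.096.

0.096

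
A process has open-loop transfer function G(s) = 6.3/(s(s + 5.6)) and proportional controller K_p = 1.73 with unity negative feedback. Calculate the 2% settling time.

T_s ≈ 1.43 s

The closed-loop denominator s² + 5.6s + 10.9 gives ω_n = √10.9 = 3.301 and ζ = 5.6/(2ω_n) = 0.8481.
2% settling time T_s ≈ 4/(ζω_n) = 4/2.8 = 1.43 s.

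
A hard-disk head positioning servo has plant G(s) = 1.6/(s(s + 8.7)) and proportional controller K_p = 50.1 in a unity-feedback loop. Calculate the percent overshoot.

17.4%

The closed-loop denominator s² + 8.7s + 80.16 gives ω_n = √80.16 = 8.953 and ζ = 8.7/(2ω_n) = 0.4859.
%OS = 100·exp(−πζ/√(1−ζ²)) = 100·exp(−π·0.4859/√0.7639) = 17.4%.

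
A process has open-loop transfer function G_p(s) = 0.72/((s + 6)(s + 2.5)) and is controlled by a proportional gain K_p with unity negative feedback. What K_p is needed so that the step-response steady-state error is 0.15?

K_p = 118

Steady-state error for a unit step on this type-0 loop is 1/(1 + K_p·G_p(0)).
G_p(0) = 0.048. Require 1/(1 + K_p·0.048) = 0.15, so 1 + 0.048·K_p = 6.667.
K_p = (6.667 − 1)/0.048 = 118.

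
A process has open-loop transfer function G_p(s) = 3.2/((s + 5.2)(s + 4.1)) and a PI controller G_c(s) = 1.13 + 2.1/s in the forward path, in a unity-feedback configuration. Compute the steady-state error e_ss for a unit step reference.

0

The open loop G_c(s)G_p(s) has a pole at the origin (type 1), so the static position error constant is infinite and e_ss = 1/(1+∞) = 0.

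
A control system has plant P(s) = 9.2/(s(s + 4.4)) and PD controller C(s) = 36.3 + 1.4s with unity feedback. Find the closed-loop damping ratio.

Forward path: (36.3 + 1.4s)·9.2/(s(s+4.4)). The closed-loop characteristic equation is s² + (4.4 + 9.2·1.4)s + 9.2·36.3 = 0.
That is s² + 17.28s + 334 = 0, so ω_n = 18.27 rad/s and ζ = 17.28/(2·18.27) = 0.4728.

ζ = 0.473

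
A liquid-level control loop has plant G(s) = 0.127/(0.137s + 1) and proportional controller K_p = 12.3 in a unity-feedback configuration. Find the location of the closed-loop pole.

s = -18.7

Closed loop: T(s) = K_p·G/(1+K_p·G) = 1.562/(0.137s + 1 + 1.562), with pole at s = −(1 + 1.562)/0.137 = −18.7.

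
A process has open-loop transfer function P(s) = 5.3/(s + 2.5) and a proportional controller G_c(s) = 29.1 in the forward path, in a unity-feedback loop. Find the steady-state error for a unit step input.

The loop is type 0. Static position error constant K_pos = G_c(0)·P(0) = 29.1·2.12 = 61.69.
Steady-state error to a unit step: e_ss = 1/(1+K_pos) = 1/62.69 = 0.016.

0.016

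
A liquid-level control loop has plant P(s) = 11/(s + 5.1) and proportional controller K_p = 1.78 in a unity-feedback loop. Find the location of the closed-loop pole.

Closed-loop transfer function: T(s) = K_p·P(s)/(1 + K_p·P(s)) = 19.58/(s + 5.1 + 19.58) = 19.58/(s + 24.68).
The closed-loop pole is at s = −24.68.

s = -24.68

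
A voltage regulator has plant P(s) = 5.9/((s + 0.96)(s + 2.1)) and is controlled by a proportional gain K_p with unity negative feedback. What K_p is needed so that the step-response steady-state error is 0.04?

Steady-state error for a unit step on this type-0 loop is 1/(1 + K_p·P(0)).
P(0) = 2.927. Require 1/(1 + K_p·2.927) = 0.04, so 1 + 2.927·K_p = 25.
K_p = (25 − 1)/2.927 = 8.2.

K_p = 8.2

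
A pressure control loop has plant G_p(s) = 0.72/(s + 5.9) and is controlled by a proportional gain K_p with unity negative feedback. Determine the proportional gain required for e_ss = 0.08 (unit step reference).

For a type-0 loop with proportional control, e_ss = 1/(1 + K_p·G_p(0)).
G_p(0) = 0.122. Require 1/(1 + K_p·0.122) = 0.08, so 1 + 0.122·K_p = 12.5.
K_p = (12.5 − 1)/0.122 = 94.2.

K_p = 94.2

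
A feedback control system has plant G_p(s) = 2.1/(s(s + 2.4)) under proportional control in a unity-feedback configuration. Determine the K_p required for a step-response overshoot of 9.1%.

From %OS = 100·exp(−πζ/√(1−ζ²)) = 9.1%, ζ = −ln(0.091)/√(π²+ln²(0.091)) = 0.6066.
Characteristic equation s² + 2.4s + 2.1K_p = 0 gives ζ = 2.4/(2√(2.1K_p)).
Setting ζ = 0.6066: √(2.1K_p) = 2.4/(2·0.6066) = 1.978, so K_p = 3.914/2.1 = 1.86.

K_p = 1.86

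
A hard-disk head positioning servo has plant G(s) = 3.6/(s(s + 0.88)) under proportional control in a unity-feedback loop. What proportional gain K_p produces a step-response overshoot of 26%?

K_p = 0.346

From %OS = 100·exp(−πζ/√(1−ζ²)) = 26%, ζ = −ln(0.26)/√(π²+ln²(0.26)) = 0.3941.
Characteristic equation s² + 0.88s + 3.6K_p = 0 gives ζ = 0.88/(2√(3.6K_p)).
Setting ζ = 0.3941: √(3.6K_p) = 0.88/(2·0.3941) = 1.117, so K_p = 1.247/3.6 = 0.346.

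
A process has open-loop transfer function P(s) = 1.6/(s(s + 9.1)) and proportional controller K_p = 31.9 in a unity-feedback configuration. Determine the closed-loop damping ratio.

ζ = 0.637

1 + K_p·P(s) = 0 gives s² + 9.1s + 51.04 = 0.
Matching s² + 2ζω_n s + ω_n²: ω_n = √51.04 = 7.144 rad/s and 2ζω_n = 9.1, so ζ = 9.1/(2·7.144) = 0.637.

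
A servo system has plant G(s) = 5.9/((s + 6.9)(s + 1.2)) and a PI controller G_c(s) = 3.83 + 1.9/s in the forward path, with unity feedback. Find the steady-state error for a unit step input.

The open loop G_c(s)G(s) has a pole at the origin (type 1), so the static position error constant is infinite and e_ss = 1/(1+∞) = 0.

0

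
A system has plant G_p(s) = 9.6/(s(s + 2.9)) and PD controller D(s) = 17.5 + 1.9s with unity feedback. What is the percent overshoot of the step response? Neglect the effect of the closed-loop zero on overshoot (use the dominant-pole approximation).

Forward path: (17.5 + 1.9s)·9.6/(s(s+2.9)). The closed-loop characteristic equation is s² + (2.9 + 9.6·1.9)s + 9.6·17.5 = 0.
That is s² + 21.14s + 168 = 0, so ω_n = 12.96 rad/s and ζ = 21.14/(2·12.96) = 0.8155.
%OS = 100·exp(−πζ/√(1−ζ²)) = 1.2%.

1.2%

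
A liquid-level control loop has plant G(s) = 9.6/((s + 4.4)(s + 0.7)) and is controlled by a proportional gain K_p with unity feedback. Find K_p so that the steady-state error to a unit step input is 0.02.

For a type-0 loop with proportional control, e_ss = 1/(1 + K_p·G(0)).
G(0) = 3.117. Require 1/(1 + K_p·3.117) = 0.02, so 1 + 3.117·K_p = 50.
K_p = (50 − 1)/3.117 = 15.7.

K_p = 15.7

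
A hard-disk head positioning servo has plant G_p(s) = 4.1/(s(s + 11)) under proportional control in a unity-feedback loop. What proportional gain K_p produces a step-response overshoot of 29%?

K_p = 54.9

From %OS = 100·exp(−πζ/√(1−ζ²)) = 29%, ζ = −ln(0.29)/√(π²+ln²(0.29)) = 0.3666.
Characteristic equation s² + 11s + 4.1K_p = 0 gives ζ = 11/(2√(4.1K_p)).
Setting ζ = 0.3666: √(4.1K_p) = 11/(2·0.3666) = 15, so K_p = 225.1/4.1 = 54.9.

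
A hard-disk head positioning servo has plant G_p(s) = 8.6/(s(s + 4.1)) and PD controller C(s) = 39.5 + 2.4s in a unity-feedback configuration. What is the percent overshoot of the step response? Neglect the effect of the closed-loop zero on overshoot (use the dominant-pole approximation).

Forward path: (39.5 + 2.4s)·8.6/(s(s+4.1)). The closed-loop characteristic equation is s² + (4.1 + 8.6·2.4)s + 8.6·39.5 = 0.
That is s² + 24.74s + 339.7 = 0, so ω_n = 18.43 rad/s and ζ = 24.74/(2·18.43) = 0.6712.
%OS = 100·exp(−πζ/√(1−ζ²)) = 5.82%.

5.82%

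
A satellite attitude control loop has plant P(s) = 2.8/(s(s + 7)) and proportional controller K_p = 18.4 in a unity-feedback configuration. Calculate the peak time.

T_p = 0.501 s

From 1 + K_pP(s) = 0: s² + 7s + 51.52 = 0 ⇒ ω_n = 7.178, ζ = 0.4876.
Damped frequency ω_d = ω_n√(1−ζ²) = 6.267 rad/s, so peak time T_p = π/ω_d = 0.501 s.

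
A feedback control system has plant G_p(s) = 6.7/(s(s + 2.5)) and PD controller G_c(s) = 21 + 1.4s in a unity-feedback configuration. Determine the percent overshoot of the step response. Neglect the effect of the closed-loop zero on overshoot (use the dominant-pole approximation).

16.2%

Forward path: (21 + 1.4s)·6.7/(s(s+2.5)). The closed-loop characteristic equation is s² + (2.5 + 6.7·1.4)s + 6.7·21 = 0.
That is s² + 11.88s + 140.7 = 0, so ω_n = 11.86 rad/s and ζ = 11.88/(2·11.86) = 0.5008.
%OS = 100·exp(−πζ/√(1−ζ²)) = 16.2%.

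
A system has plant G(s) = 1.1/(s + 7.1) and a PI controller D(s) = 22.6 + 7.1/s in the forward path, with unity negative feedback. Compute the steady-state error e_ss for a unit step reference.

The open loop D(s)G(s) has a pole at the origin (type 1), so the static position error constant is infinite and e_ss = 1/(1+∞) = 0.

0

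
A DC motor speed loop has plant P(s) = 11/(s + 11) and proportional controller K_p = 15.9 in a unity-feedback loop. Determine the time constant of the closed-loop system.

Closed-loop transfer function: T(s) = K_p·P(s)/(1 + K_p·P(s)) = 174.9/(s + 11 + 174.9) = 174.9/(s + 185.9).
Time constant τ = 1/185.9 = 0.00538 s.

τ = 0.00538 s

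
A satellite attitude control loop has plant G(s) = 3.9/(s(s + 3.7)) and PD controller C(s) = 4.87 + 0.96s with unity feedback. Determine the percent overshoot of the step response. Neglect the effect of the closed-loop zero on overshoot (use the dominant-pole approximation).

Forward path: (4.87 + 0.96s)·3.9/(s(s+3.7)). The closed-loop characteristic equation is s² + (3.7 + 3.9·0.96)s + 3.9·4.87 = 0.
That is s² + 7.444s + 18.99 = 0, so ω_n = 4.358 rad/s and ζ = 7.444/(2·4.358) = 0.854.
%OS = 100·exp(−πζ/√(1−ζ²)) = 0.575%.

0.575%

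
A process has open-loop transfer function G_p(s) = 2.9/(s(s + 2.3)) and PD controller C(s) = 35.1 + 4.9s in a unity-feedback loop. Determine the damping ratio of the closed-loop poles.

Forward path: (35.1 + 4.9s)·2.9/(s(s+2.3)). The closed-loop characteristic equation is s² + (2.3 + 2.9·4.9)s + 2.9·35.1 = 0.
That is s² + 16.51s + 101.8 = 0, so ω_n = 10.09 rad/s and ζ = 16.51/(2·10.09) = 0.8182.

ζ = 0.818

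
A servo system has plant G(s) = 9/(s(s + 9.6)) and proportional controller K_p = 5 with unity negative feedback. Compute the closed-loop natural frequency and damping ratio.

1 + K_p·G(s) = 0 gives s² + 9.6s + 45 = 0.
So ω_n² = 45 ⇒ ω_n = 6.708 rad/s, and ζ = 9.6/(2ω_n) = 0.716.

ω_n = 6.71 rad/s, ζ = 0.716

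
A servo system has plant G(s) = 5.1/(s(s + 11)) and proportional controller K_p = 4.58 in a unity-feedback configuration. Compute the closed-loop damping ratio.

ζ = 1.14

With unity feedback the closed-loop characteristic equation is s² + 11s + 4.58·5.1 = s² + 11s + 23.36 = 0.
Matching s² + 2ζω_n s + ω_n²: ω_n = √23.36 = 4.833 rad/s and 2ζω_n = 11, so ζ = 11/(2·4.833) = 1.14.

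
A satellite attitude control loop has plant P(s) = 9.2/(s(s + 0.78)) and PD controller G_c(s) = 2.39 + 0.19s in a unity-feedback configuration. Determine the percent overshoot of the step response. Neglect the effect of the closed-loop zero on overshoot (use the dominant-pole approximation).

Forward path: (2.39 + 0.19s)·9.2/(s(s+0.78)). The closed-loop characteristic equation is s² + (0.78 + 9.2·0.19)s + 9.2·2.39 = 0.
That is s² + 2.528s + 21.99 = 0, so ω_n = 4.689 rad/s and ζ = 2.528/(2·4.689) = 0.2696.
%OS = 100·exp(−πζ/√(1−ζ²)) = 41.5%.

41.5%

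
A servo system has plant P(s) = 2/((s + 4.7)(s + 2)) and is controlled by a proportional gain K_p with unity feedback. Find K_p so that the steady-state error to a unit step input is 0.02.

For a type-0 loop with proportional control, e_ss = 1/(1 + K_p·P(0)).
P(0) = 0.2128. Require 1/(1 + K_p·0.2128) = 0.02, so 1 + 0.2128·K_p = 50.
K_p = (50 − 1)/0.2128 = 230.

K_p = 230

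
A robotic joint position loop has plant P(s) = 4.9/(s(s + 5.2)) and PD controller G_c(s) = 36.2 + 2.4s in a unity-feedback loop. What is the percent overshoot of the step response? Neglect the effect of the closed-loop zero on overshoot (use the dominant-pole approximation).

7.47%

Forward path: (36.2 + 2.4s)·4.9/(s(s+5.2)). The closed-loop characteristic equation is s² + (5.2 + 4.9·2.4)s + 4.9·36.2 = 0.
That is s² + 16.96s + 177.4 = 0, so ω_n = 13.32 rad/s and ζ = 16.96/(2·13.32) = 0.6367.
%OS = 100·exp(−πζ/√(1−ζ²)) = 7.47%.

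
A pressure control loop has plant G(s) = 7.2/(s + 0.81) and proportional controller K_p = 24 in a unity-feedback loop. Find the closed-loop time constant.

τ = 0.00576 s

Closed-loop transfer function: T(s) = K_p·G(s)/(1 + K_p·G(s)) = 172.8/(s + 0.81 + 172.8) = 172.8/(s + 173.6).
Time constant τ = 1/173.6 = 0.00576 s.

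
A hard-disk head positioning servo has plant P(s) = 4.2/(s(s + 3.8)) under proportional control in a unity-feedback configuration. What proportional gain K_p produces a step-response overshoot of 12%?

From %OS = 100·exp(−πζ/√(1−ζ²)) = 12%, ζ = −ln(0.12)/√(π²+ln²(0.12)) = 0.5594.
Characteristic equation s² + 3.8s + 4.2K_p = 0 gives ζ = 3.8/(2√(4.2K_p)).
Setting ζ = 0.5594: √(4.2K_p) = 3.8/(2·0.5594) = 3.396, so K_p = 11.54/4.2 = 2.75.

K_p = 2.75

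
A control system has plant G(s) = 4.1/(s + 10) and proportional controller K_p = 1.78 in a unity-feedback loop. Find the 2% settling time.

Closed-loop transfer function: T(s) = K_p·G(s)/(1 + K_p·G(s)) = 7.298/(s + 10 + 7.298) = 7.298/(s + 17.3).
Time constant τ = 1/17.3 = 0.05781 s, so the 2% settling time is about 4τ = 0.231 s.

T_s ≈ 0.231 s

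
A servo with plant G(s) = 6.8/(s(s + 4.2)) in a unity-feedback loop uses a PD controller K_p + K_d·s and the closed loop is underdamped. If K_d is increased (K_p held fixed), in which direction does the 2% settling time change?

Characteristic equation s² + (4.2 + 6.8K_d)s + 6.8K_p = 0: raising K_d increases ζω_n = (4.2+6.8K_d)/2 while the loop stays underdamped, so T_s ≈ 4/(ζω_n) decreases.

decrease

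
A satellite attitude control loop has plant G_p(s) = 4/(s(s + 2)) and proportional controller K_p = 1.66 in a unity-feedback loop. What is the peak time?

The closed-loop denominator s² + 2s + 6.64 gives ω_n = √6.64 = 2.577 and ζ = 2/(2ω_n) = 0.3881.
Damped frequency ω_d = ω_n√(1−ζ²) = 2.375 rad/s, so peak time T_p = π/ω_d = 1.32 s.

T_p = 1.32 s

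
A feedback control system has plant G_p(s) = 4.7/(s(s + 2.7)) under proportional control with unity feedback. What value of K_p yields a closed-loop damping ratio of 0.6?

Closed-loop characteristic equation: s² + 2.7s + K_p·4.7 = 0.
So ω_n = √(4.7K_p) and 2ζω_n = 2.7, giving ζ = 2.7/(2√(4.7K_p)).
Setting ζ = 0.6: √(4.7K_p) = 2.7/(2·0.6) = 2.25, so K_p = 5.063/4.7 = 1.08.

K_p = 1.08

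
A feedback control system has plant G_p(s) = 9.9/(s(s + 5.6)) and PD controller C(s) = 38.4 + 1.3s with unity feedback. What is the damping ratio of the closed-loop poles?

ζ = 0.474

Forward path: (38.4 + 1.3s)·9.9/(s(s+5.6)). The closed-loop characteristic equation is s² + (5.6 + 9.9·1.3)s + 9.9·38.4 = 0.
That is s² + 18.47s + 380.2 = 0, so ω_n = 19.5 rad/s and ζ = 18.47/(2·19.5) = 0.4736.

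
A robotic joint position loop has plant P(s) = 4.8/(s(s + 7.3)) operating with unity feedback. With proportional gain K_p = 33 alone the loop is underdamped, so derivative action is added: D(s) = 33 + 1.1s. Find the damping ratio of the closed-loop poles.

ζ = 0.5

Forward path: (33 + 1.1s)·4.8/(s(s+7.3)). The closed-loop characteristic equation is s² + (7.3 + 4.8·1.1)s + 4.8·33 = 0.
That is s² + 12.58s + 158.4 = 0, so ω_n = 12.59 rad/s and ζ = 12.58/(2·12.59) = 0.4998.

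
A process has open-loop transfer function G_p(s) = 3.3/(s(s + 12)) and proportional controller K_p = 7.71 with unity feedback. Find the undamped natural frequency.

1 + K_p·G_p(s) = 0 gives s² + 12s + 25.44 = 0.
So ω_n² = 25.44 ⇒ ω_n = 5.044 rad/s, and ζ = 12/(2ω_n) = 1.19.

ω_n = 5.04 rad/s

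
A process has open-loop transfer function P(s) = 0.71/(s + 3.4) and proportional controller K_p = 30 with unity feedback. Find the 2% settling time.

Closed-loop transfer function: T(s) = K_p·P(s)/(1 + K_p·P(s)) = 21.3/(s + 3.4 + 21.3) = 21.3/(s + 24.7).
Time constant τ = 1/24.7 = 0.04049 s, so the 2% settling time is about 4τ = 0.162 s.

T_s ≈ 0.162 s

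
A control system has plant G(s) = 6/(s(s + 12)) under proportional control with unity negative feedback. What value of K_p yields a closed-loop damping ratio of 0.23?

K_p = 113

Closed-loop characteristic equation: s² + 12s + K_p·6 = 0.
So ω_n = √(6K_p) and 2ζω_n = 12, giving ζ = 12/(2√(6K_p)).
Setting ζ = 0.23: √(6K_p) = 12/(2·0.23) = 26.09, so K_p = 680.5/6 = 113.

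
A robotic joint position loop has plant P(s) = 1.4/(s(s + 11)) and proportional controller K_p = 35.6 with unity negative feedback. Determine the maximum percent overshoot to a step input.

The closed-loop denominator s² + 11s + 49.84 gives ω_n = √49.84 = 7.06 and ζ = 11/(2ω_n) = 0.7791.
%OS = 100·exp(−πζ/√(1−ζ²)) = 100·exp(−π·0.7791/√0.3931) = 2.02%.

2.02%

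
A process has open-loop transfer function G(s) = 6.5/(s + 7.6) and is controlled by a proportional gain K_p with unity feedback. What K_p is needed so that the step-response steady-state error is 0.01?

K_p = 116

The loop is type 0, so e_ss(step) = 1/(1 + K_pos) with K_pos = K_p·G(0).
G(0) = 0.8553. Require 1/(1 + K_p·0.8553) = 0.01, so 1 + 0.8553·K_p = 100.
K_p = (100 − 1)/0.8553 = 116.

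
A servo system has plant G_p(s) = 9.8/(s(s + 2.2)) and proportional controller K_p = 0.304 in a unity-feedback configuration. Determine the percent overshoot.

7.44%

The closed-loop denominator s² + 2.2s + 2.979 gives ω_n = √2.979 = 1.726 and ζ = 2.2/(2ω_n) = 0.6373.
%OS = 100·exp(−πζ/√(1−ζ²)) = 100·exp(−π·0.6373/√0.5939) = 7.44%.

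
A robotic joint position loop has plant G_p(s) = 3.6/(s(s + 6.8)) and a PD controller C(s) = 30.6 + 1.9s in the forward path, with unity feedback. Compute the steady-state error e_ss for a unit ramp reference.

0.0617

The loop has one pole at the origin (type 1). Velocity error constant K_v = lim_{s→0} s·C(s)G_p(s) = 30.6·3.6/6.8 = 16.2.
Steady-state error to a unit ramp: e_ss = 1/K_v = 0.0617.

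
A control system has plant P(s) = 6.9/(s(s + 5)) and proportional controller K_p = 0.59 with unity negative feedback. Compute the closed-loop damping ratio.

1 + K_p·P(s) = 0 gives s² + 5s + 4.071 = 0.
So ω_n² = 4.071 ⇒ ω_n = 2.018 rad/s, and ζ = 5/(2ω_n) = 1.24.

ζ = 1.24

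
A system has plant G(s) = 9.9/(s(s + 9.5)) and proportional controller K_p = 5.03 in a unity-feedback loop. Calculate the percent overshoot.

5.73%

The closed-loop denominator s² + 9.5s + 49.8 gives ω_n = √49.8 = 7.057 and ζ = 9.5/(2ω_n) = 0.6731.
%OS = 100·exp(−πζ/√(1−ζ²)) = 100·exp(−π·0.6731/√0.5469) = 5.73%.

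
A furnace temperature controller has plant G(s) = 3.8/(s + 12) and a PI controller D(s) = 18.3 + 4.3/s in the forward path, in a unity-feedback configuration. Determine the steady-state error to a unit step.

The open loop D(s)G(s) has a pole at the origin (type 1), so the static position error constant is infinite and e_ss = 1/(1+∞) = 0.

0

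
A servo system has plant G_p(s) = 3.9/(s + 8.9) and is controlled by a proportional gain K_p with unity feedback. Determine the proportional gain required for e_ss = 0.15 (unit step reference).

The loop is type 0, so e_ss(step) = 1/(1 + K_pos) with K_pos = K_p·G_p(0).
G_p(0) = 0.4382. Require 1/(1 + K_p·0.4382) = 0.15, so 1 + 0.4382·K_p = 6.667.
K_p = (6.667 − 1)/0.4382 = 12.9.

K_p = 12.9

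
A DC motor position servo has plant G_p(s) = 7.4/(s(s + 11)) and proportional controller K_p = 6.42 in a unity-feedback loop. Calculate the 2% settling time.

From 1 + K_pG_p(s) = 0: s² + 11s + 47.51 = 0 ⇒ ω_n = 6.893, ζ = 0.798.
2% settling time T_s ≈ 4/(ζω_n) = 4/5.5 = 0.727 s.

T_s ≈ 0.727 s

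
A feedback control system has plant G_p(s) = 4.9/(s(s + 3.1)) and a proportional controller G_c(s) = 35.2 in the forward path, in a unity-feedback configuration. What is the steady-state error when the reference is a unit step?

0

The open loop G_c(s)G_p(s) has a pole at the origin (type 1), so the static position error constant is infinite and e_ss = 1/(1+∞) = 0.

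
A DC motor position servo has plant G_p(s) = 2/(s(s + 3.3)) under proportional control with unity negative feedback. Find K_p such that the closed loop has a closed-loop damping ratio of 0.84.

Closed-loop characteristic equation: s² + 3.3s + K_p·2 = 0.
So ω_n = √(2K_p) and 2ζω_n = 3.3, giving ζ = 3.3/(2√(2K_p)).
Setting ζ = 0.84: √(2K_p) = 3.3/(2·0.84) = 1.964, so K_p = 3.858/2 = 1.93.

K_p = 1.93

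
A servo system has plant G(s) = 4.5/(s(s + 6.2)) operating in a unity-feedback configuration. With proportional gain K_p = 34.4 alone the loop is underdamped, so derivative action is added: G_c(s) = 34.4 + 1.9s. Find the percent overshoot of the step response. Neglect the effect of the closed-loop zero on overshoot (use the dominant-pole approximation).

Forward path: (34.4 + 1.9s)·4.5/(s(s+6.2)). The closed-loop characteristic equation is s² + (6.2 + 4.5·1.9)s + 4.5·34.4 = 0.
That is s² + 14.75s + 154.8 = 0, so ω_n = 12.44 rad/s and ζ = 14.75/(2·12.44) = 0.5928.
%OS = 100·exp(−πζ/√(1−ζ²)) = 9.9%.

9.9%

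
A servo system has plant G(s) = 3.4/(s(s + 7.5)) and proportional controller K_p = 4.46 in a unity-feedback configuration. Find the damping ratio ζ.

The closed-loop denominator is s(s+7.5) + 4.46·3.4 = s² + 7.5s + 15.16.
So ω_n² = 15.16 ⇒ ω_n = 3.894 rad/s, and ζ = 7.5/(2ω_n) = 0.963.

ζ = 0.963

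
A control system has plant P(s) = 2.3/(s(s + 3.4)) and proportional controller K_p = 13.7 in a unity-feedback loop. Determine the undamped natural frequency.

ω_n = 5.61 rad/s

The closed-loop denominator is s(s+3.4) + 13.7·2.3 = s² + 3.4s + 31.51.
So ω_n² = 31.51 ⇒ ω_n = 5.613 rad/s, and ζ = 3.4/(2ω_n) = 0.303.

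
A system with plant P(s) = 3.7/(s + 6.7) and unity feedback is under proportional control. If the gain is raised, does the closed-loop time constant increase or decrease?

Closed-loop pole is at s = −(6.7+K_p·3.7); larger K_p moves it further left, so τ = 1/(6.7+K_p·3.7) decreases.

decrease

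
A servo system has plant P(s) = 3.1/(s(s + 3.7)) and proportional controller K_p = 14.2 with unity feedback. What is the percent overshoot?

Closed-loop characteristic equation: s² + 3.7s + 44.02 = 0, so ω_n = 6.635 rad/s and ζ = 3.7/(2·6.635) = 0.2788.
%OS = 100·exp(−πζ/√(1−ζ²)) = 100·exp(−π·0.2788/√0.9223) = 40.2%.

40.2%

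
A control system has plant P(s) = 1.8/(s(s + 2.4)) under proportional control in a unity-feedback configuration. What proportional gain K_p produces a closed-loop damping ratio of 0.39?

K_p = 5.26

Closed-loop characteristic equation: s² + 2.4s + K_p·1.8 = 0.
So ω_n = √(1.8K_p) and 2ζω_n = 2.4, giving ζ = 2.4/(2√(1.8K_p)).
Setting ζ = 0.39: √(1.8K_p) = 2.4/(2·0.39) = 3.077, so K_p = 9.467/1.8 = 5.26.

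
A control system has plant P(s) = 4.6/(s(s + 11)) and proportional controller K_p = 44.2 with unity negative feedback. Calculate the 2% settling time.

T_s ≈ 0.727 s

From 1 + K_pP(s) = 0: s² + 11s + 203.3 = 0 ⇒ ω_n = 14.26, ζ = 0.3857.
2% settling time T_s ≈ 4/(ζω_n) = 4/5.5 = 0.727 s.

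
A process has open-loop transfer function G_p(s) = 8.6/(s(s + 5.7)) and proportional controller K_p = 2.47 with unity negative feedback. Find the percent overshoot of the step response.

8.44%

Closed-loop characteristic equation: s² + 5.7s + 21.24 = 0, so ω_n = 4.609 rad/s and ζ = 5.7/(2·4.609) = 0.6184.
%OS = 100·exp(−πζ/√(1−ζ²)) = 100·exp(−π·0.6184/√0.6176) = 8.44%.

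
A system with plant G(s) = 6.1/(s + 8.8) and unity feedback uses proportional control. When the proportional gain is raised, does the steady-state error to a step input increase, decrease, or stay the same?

decrease

The position error constant K_pos = K_p·G(0) grows with K_p, and e_ss = 1/(1+K_pos) falls.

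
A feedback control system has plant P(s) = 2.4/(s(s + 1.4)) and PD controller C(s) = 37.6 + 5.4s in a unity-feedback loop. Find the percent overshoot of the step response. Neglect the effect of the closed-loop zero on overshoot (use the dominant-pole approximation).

2.66%

Forward path: (37.6 + 5.4s)·2.4/(s(s+1.4)). The closed-loop characteristic equation is s² + (1.4 + 2.4·5.4)s + 2.4·37.6 = 0.
That is s² + 14.36s + 90.24 = 0, so ω_n = 9.499 rad/s and ζ = 14.36/(2·9.499) = 0.7558.
%OS = 100·exp(−πζ/√(1−ζ²)) = 2.66%.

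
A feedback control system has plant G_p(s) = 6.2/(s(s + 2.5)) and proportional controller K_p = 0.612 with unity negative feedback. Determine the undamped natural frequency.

With unity feedback the closed-loop characteristic equation is s² + 2.5s + 0.612·6.2 = s² + 2.5s + 3.794 = 0.
Matching s² + 2ζω_n s + ω_n²: ω_n = √3.794 = 1.948 rad/s and 2ζω_n = 2.5, so ζ = 2.5/(2·1.948) = 0.642.

ω_n = 1.95 rad/s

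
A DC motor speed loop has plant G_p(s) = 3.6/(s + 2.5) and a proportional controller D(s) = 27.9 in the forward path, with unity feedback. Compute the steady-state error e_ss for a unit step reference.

The loop is type 0. Static position error constant K_pos = D(0)·G_p(0) = 27.9·1.44 = 40.18.
Steady-state error to a unit step: e_ss = 1/(1+K_pos) = 1/41.18 = 0.0243.

0.0243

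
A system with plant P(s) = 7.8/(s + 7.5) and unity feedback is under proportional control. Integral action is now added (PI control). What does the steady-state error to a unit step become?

0

Adding integral action puts a pole at s = 0 in the forward path, raising the system type to 1; a type-1 loop has zero steady-state error to a step.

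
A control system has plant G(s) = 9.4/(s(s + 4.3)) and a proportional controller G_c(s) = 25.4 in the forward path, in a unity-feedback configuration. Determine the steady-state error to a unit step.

0

The open loop G_c(s)G(s) has a pole at the origin (type 1), so the static position error constant is infinite and e_ss = 1/(1+∞) = 0.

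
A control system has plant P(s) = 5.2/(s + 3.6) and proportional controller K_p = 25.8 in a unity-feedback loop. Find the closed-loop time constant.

Closed-loop transfer function: T(s) = K_p·P(s)/(1 + K_p·P(s)) = 134.2/(s + 3.6 + 134.2) = 134.2/(s + 137.8).
Time constant τ = 1/137.8 = 0.00726 s.

τ = 0.00726 s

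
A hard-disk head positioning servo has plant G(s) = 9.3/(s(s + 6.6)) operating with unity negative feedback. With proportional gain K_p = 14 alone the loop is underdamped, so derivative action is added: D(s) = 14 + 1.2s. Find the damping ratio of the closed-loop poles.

Forward path: (14 + 1.2s)·9.3/(s(s+6.6)). The closed-loop characteristic equation is s² + (6.6 + 9.3·1.2)s + 9.3·14 = 0.
That is s² + 17.76s + 130.2 = 0, so ω_n = 11.41 rad/s and ζ = 17.76/(2·11.41) = 0.7782.

ζ = 0.778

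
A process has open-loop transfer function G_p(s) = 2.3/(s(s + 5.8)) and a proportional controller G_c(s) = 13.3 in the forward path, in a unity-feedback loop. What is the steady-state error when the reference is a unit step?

0

The open loop G_c(s)G_p(s) has a pole at the origin (type 1), so the static position error constant is infinite and e_ss = 1/(1+∞) = 0.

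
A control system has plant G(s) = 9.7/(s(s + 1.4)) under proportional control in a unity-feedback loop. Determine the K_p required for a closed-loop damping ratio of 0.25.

Closed-loop characteristic equation: s² + 1.4s + K_p·9.7 = 0.
So ω_n = √(9.7K_p) and 2ζω_n = 1.4, giving ζ = 1.4/(2√(9.7K_p)).
Setting ζ = 0.25: √(9.7K_p) = 1.4/(2·0.25) = 2.8, so K_p = 7.84/9.7 = 0.808.

K_p = 0.808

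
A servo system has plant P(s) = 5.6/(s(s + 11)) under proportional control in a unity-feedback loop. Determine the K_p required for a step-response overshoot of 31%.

From %OS = 100·exp(−πζ/√(1−ζ²)) = 31%, ζ = −ln(0.31)/√(π²+ln²(0.31)) = 0.3493.
Characteristic equation s² + 11s + 5.6K_p = 0 gives ζ = 11/(2√(5.6K_p)).
Setting ζ = 0.3493: √(5.6K_p) = 11/(2·0.3493) = 15.75, so K_p = 247.9/5.6 = 44.3.

K_p = 44.3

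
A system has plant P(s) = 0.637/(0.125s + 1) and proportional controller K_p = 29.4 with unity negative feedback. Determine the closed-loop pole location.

s = -157.8

Closed loop: T(s) = K_p·P/(1+K_p·P) = 18.73/(0.125s + 1 + 18.73), with pole at s = −(1 + 18.73)/0.125 = −157.8.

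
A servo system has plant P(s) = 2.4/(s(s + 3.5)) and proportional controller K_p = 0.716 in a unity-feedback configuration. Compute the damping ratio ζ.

ζ = 1.33

With unity feedback the closed-loop characteristic equation is s² + 3.5s + 0.716·2.4 = s² + 3.5s + 1.718 = 0.
Matching s² + 2ζω_n s + ω_n²: ω_n = √1.718 = 1.311 rad/s and 2ζω_n = 3.5, so ζ = 3.5/(2·1.311) = 1.33.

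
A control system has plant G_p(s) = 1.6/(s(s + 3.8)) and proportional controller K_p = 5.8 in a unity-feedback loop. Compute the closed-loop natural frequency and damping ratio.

ω_n = 3.05 rad/s, ζ = 0.624

1 + K_p·G_p(s) = 0 gives s² + 3.8s + 9.28 = 0.
So ω_n² = 9.28 ⇒ ω_n = 3.046 rad/s, and ζ = 3.8/(2ω_n) = 0.624.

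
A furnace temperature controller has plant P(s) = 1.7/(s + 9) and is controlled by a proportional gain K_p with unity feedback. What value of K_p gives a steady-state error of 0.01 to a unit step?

Steady-state error for a unit step on this type-0 loop is 1/(1 + K_p·P(0)).
P(0) = 0.1889. Require 1/(1 + K_p·0.1889) = 0.01, so 1 + 0.1889·K_p = 100.
K_p = (100 − 1)/0.1889 = 524.

K_p = 524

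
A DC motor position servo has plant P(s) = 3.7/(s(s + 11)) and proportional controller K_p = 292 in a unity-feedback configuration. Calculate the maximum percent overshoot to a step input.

58.7%

From 1 + K_pP(s) = 0: s² + 11s + 1080 = 0 ⇒ ω_n = 32.87, ζ = 0.1673.
%OS = 100·exp(−πζ/√(1−ζ²)) = 100·exp(−π·0.1673/√0.972) = 58.7%.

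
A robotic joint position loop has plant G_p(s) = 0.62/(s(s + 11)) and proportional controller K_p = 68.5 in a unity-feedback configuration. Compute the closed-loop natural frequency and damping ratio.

The closed-loop denominator is s(s+11) + 68.5·0.62 = s² + 11s + 42.47.
So ω_n² = 42.47 ⇒ ω_n = 6.517 rad/s, and ζ = 11/(2ω_n) = 0.844.

ω_n = 6.52 rad/s, ζ = 0.844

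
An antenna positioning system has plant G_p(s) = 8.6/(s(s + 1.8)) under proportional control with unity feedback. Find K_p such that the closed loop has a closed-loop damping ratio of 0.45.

K_p = 0.465

Closed-loop characteristic equation: s² + 1.8s + K_p·8.6 = 0.
So ω_n = √(8.6K_p) and 2ζω_n = 1.8, giving ζ = 1.8/(2√(8.6K_p)).
Setting ζ = 0.45: √(8.6K_p) = 1.8/(2·0.45) = 2, so K_p = 4/8.6 = 0.465.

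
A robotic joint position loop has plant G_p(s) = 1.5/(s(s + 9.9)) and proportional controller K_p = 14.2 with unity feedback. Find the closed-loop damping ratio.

1 + K_p·G_p(s) = 0 gives s² + 9.9s + 21.3 = 0.
Matching s² + 2ζω_n s + ω_n²: ω_n = √21.3 = 4.615 rad/s and 2ζω_n = 9.9, so ζ = 9.9/(2·4.615) = 1.07.

ζ = 1.07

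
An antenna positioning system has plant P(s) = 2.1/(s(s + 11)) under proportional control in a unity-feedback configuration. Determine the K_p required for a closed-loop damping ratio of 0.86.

K_p = 19.5

Closed-loop characteristic equation: s² + 11s + K_p·2.1 = 0.
So ω_n = √(2.1K_p) and 2ζω_n = 11, giving ζ = 11/(2√(2.1K_p)).
Setting ζ = 0.86: √(2.1K_p) = 11/(2·0.86) = 6.395, so K_p = 40.9/2.1 = 19.5.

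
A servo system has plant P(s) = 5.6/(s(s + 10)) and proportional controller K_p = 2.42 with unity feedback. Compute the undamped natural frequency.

The closed-loop denominator is s(s+10) + 2.42·5.6 = s² + 10s + 13.55.
Matching s² + 2ζω_n s + ω_n²: ω_n = √13.55 = 3.681 rad/s and 2ζω_n = 10, so ζ = 10/(2·3.681) = 1.36.

ω_n = 3.68 rad/s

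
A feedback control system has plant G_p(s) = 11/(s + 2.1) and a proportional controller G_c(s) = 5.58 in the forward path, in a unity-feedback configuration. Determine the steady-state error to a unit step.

0.0331

The loop is type 0. Static position error constant K_pos = G_c(0)·G_p(0) = 5.58·5.238 = 29.23.
Steady-state error to a unit step: e_ss = 1/(1+K_pos) = 1/30.23 = 0.0331.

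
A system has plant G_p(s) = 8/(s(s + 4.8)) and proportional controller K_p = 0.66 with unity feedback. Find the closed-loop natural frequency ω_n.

1 + K_p·G_p(s) = 0 gives s² + 4.8s + 5.28 = 0.
So ω_n² = 5.28 ⇒ ω_n = 2.298 rad/s, and ζ = 4.8/(2ω_n) = 1.04.

ω_n = 2.3 rad/s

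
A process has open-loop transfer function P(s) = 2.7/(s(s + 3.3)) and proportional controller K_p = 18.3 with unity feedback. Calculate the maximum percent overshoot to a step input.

46.8%

Closed-loop characteristic equation: s² + 3.3s + 49.41 = 0, so ω_n = 7.029 rad/s and ζ = 3.3/(2·7.029) = 0.2347.
%OS = 100·exp(−πζ/√(1−ζ²)) = 100·exp(−π·0.2347/√0.9449) = 46.8%.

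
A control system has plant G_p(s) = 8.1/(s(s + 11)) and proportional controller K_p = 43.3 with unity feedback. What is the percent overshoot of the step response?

38.1%

From 1 + K_pG_p(s) = 0: s² + 11s + 350.7 = 0 ⇒ ω_n = 18.73, ζ = 0.2937.
%OS = 100·exp(−πζ/√(1−ζ²)) = 100·exp(−π·0.2937/√0.9138) = 38.1%.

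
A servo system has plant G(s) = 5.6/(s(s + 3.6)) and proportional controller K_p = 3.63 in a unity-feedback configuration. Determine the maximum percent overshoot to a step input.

The closed-loop denominator s² + 3.6s + 20.33 gives ω_n = √20.33 = 4.509 and ζ = 3.6/(2ω_n) = 0.3992.
%OS = 100·exp(−πζ/√(1−ζ²)) = 100·exp(−π·0.3992/√0.8406) = 25.5%.

25.5%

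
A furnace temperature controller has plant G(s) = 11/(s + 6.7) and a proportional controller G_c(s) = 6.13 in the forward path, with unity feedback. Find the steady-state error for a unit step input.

The loop is type 0. Static position error constant K_pos = G_c(0)·G(0) = 6.13·1.642 = 10.06.
Steady-state error to a unit step: e_ss = 1/(1+K_pos) = 1/11.06 = 0.0904.

0.0904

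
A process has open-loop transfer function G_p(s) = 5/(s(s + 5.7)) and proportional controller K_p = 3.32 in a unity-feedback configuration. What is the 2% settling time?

T_s ≈ 1.4 s

The closed-loop denominator s² + 5.7s + 16.6 gives ω_n = √16.6 = 4.074 and ζ = 5.7/(2ω_n) = 0.6995.
2% settling time T_s ≈ 4/(ζω_n) = 4/2.85 = 1.4 s.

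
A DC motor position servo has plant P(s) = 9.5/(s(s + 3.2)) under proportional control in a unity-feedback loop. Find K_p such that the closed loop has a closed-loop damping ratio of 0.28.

Closed-loop characteristic equation: s² + 3.2s + K_p·9.5 = 0.
So ω_n = √(9.5K_p) and 2ζω_n = 3.2, giving ζ = 3.2/(2√(9.5K_p)).
Setting ζ = 0.28: √(9.5K_p) = 3.2/(2·0.28) = 5.714, so K_p = 32.65/9.5 = 3.44.

K_p = 3.44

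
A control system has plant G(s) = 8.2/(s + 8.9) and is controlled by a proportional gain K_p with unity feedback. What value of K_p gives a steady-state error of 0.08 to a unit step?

K_p = 12.5

For a type-0 loop with proportional control, e_ss = 1/(1 + K_p·G(0)).
G(0) = 0.9213. Require 1/(1 + K_p·0.9213) = 0.08, so 1 + 0.9213·K_p = 12.5.
K_p = (12.5 − 1)/0.9213 = 12.5.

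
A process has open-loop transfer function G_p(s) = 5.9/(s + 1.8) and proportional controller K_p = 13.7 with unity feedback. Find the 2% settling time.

Closed-loop transfer function: T(s) = K_p·G_p(s)/(1 + K_p·G_p(s)) = 80.83/(s + 1.8 + 80.83) = 80.83/(s + 82.63).
Time constant τ = 1/82.63 = 0.0121 s, so the 2% settling time is about 4τ = 0.0484 s.

T_s ≈ 0.0484 s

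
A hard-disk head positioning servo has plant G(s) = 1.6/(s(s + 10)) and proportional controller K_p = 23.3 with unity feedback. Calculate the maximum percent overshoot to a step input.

The closed-loop denominator s² + 10s + 37.28 gives ω_n = √37.28 = 6.106 and ζ = 10/(2ω_n) = 0.8189.
%OS = 100·exp(−πζ/√(1−ζ²)) = 100·exp(−π·0.8189/√0.3294) = 1.13%.

1.13%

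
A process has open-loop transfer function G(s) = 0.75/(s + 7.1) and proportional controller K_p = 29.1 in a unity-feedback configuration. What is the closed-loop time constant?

Closed-loop transfer function: T(s) = K_p·G(s)/(1 + K_p·G(s)) = 21.83/(s + 7.1 + 21.83) = 21.83/(s + 28.93).
Time constant τ = 1/28.93 = 0.0346 s.

τ = 0.0346 s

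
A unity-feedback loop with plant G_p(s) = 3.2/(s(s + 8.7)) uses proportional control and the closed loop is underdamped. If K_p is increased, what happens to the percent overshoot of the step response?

ζ = 8.7/(2√(3.2K_p)) decreases as K_p grows; lower damping means more overshoot.

increase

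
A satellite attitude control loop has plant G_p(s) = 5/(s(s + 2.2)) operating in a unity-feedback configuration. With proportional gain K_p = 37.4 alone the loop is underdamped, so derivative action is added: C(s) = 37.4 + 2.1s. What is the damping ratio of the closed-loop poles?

Forward path: (37.4 + 2.1s)·5/(s(s+2.2)). The closed-loop characteristic equation is s² + (2.2 + 5·2.1)s + 5·37.4 = 0.
That is s² + 12.7s + 187 = 0, so ω_n = 13.67 rad/s and ζ = 12.7/(2·13.67) = 0.4644.

ζ = 0.464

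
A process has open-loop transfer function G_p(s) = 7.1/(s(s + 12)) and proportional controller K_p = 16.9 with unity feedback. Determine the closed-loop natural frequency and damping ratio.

1 + K_p·G_p(s) = 0 gives s² + 12s + 120 = 0.
Matching s² + 2ζω_n s + ω_n²: ω_n = √120 = 10.95 rad/s and 2ζω_n = 12, so ζ = 12/(2·10.95) = 0.548.

ω_n = 11 rad/s, ζ = 0.548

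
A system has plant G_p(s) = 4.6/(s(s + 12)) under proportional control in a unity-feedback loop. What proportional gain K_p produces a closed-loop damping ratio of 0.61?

K_p = 21

Closed-loop characteristic equation: s² + 12s + K_p·4.6 = 0.
So ω_n = √(4.6K_p) and 2ζω_n = 12, giving ζ = 12/(2√(4.6K_p)).
Setting ζ = 0.61: √(4.6K_p) = 12/(2·0.61) = 9.836, so K_p = 96.75/4.6 = 21.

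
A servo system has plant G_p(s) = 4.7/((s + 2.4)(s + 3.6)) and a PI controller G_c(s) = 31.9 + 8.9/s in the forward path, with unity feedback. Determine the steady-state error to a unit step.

The open loop G_c(s)G_p(s) has a pole at the origin (type 1), so the static position error constant is infinite and e_ss = 1/(1+∞) = 0.

0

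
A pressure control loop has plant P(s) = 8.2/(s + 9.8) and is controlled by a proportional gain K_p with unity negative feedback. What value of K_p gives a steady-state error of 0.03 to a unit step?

The loop is type 0, so e_ss(step) = 1/(1 + K_pos) with K_pos = K_p·P(0).
P(0) = 0.8367. Require 1/(1 + K_p·0.8367) = 0.03, so 1 + 0.8367·K_p = 33.33.
K_p = (33.33 − 1)/0.8367 = 38.6.

K_p = 38.6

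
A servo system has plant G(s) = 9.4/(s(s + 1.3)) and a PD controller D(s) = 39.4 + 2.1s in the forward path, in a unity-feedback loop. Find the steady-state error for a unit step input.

The open loop D(s)G(s) has a pole at the origin (type 1), so the static position error constant is infinite and e_ss = 1/(1+∞) = 0.

0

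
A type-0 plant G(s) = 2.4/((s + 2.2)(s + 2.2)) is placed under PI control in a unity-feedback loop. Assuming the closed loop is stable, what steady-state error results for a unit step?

0

The PI controller's integrator makes the forward path type 1, so e_ss to a step is zero.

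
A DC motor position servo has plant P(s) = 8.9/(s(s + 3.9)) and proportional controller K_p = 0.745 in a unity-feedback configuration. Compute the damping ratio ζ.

ζ = 0.757

The closed-loop denominator is s(s+3.9) + 0.745·8.9 = s² + 3.9s + 6.631.
Matching s² + 2ζω_n s + ω_n²: ω_n = √6.631 = 2.575 rad/s and 2ζω_n = 3.9, so ζ = 3.9/(2·2.575) = 0.757.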